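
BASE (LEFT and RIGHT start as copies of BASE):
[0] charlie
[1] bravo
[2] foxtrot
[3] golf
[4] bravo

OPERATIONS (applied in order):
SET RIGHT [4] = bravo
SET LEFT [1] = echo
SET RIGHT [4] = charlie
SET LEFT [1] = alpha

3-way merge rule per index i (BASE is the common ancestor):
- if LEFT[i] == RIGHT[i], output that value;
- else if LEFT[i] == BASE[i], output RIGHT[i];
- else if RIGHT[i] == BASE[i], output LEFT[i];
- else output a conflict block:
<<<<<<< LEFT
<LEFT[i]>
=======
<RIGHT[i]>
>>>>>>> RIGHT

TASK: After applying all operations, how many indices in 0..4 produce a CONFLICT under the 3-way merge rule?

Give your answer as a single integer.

Final LEFT:  [charlie, alpha, foxtrot, golf, bravo]
Final RIGHT: [charlie, bravo, foxtrot, golf, charlie]
i=0: L=charlie R=charlie -> agree -> charlie
i=1: L=alpha, R=bravo=BASE -> take LEFT -> alpha
i=2: L=foxtrot R=foxtrot -> agree -> foxtrot
i=3: L=golf R=golf -> agree -> golf
i=4: L=bravo=BASE, R=charlie -> take RIGHT -> charlie
Conflict count: 0

Answer: 0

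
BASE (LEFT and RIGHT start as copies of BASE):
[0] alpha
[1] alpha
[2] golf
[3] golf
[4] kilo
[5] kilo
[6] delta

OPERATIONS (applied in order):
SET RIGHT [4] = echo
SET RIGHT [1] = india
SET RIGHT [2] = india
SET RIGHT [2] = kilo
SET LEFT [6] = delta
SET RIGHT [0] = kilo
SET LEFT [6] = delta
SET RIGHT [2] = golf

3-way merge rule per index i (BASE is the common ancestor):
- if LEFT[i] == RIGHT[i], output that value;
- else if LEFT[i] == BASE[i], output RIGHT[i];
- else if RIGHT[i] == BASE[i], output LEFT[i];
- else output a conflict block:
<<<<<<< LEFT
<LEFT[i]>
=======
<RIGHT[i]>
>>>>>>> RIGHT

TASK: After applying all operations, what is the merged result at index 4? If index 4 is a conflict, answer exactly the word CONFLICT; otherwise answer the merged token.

Answer: echo

Derivation:
Final LEFT:  [alpha, alpha, golf, golf, kilo, kilo, delta]
Final RIGHT: [kilo, india, golf, golf, echo, kilo, delta]
i=0: L=alpha=BASE, R=kilo -> take RIGHT -> kilo
i=1: L=alpha=BASE, R=india -> take RIGHT -> india
i=2: L=golf R=golf -> agree -> golf
i=3: L=golf R=golf -> agree -> golf
i=4: L=kilo=BASE, R=echo -> take RIGHT -> echo
i=5: L=kilo R=kilo -> agree -> kilo
i=6: L=delta R=delta -> agree -> delta
Index 4 -> echo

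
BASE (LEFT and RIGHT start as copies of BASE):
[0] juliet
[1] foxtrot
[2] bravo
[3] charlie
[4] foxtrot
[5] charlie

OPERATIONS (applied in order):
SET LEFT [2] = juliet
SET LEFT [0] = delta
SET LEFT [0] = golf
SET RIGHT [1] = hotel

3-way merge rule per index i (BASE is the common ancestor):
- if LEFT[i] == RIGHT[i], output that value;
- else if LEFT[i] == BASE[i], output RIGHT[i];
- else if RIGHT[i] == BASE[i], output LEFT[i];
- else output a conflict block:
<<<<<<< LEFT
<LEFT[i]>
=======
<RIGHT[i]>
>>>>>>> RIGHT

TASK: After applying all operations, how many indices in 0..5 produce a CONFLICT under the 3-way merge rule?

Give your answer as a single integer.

Answer: 0

Derivation:
Final LEFT:  [golf, foxtrot, juliet, charlie, foxtrot, charlie]
Final RIGHT: [juliet, hotel, bravo, charlie, foxtrot, charlie]
i=0: L=golf, R=juliet=BASE -> take LEFT -> golf
i=1: L=foxtrot=BASE, R=hotel -> take RIGHT -> hotel
i=2: L=juliet, R=bravo=BASE -> take LEFT -> juliet
i=3: L=charlie R=charlie -> agree -> charlie
i=4: L=foxtrot R=foxtrot -> agree -> foxtrot
i=5: L=charlie R=charlie -> agree -> charlie
Conflict count: 0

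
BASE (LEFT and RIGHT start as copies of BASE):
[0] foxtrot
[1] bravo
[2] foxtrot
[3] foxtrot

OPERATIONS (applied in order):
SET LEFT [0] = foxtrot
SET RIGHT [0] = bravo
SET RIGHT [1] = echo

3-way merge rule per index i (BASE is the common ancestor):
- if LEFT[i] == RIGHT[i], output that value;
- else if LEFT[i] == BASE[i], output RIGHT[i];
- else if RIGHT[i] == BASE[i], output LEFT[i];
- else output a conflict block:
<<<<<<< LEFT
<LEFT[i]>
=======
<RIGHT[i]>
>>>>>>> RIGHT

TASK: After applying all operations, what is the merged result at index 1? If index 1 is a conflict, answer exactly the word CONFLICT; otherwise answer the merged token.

Answer: echo

Derivation:
Final LEFT:  [foxtrot, bravo, foxtrot, foxtrot]
Final RIGHT: [bravo, echo, foxtrot, foxtrot]
i=0: L=foxtrot=BASE, R=bravo -> take RIGHT -> bravo
i=1: L=bravo=BASE, R=echo -> take RIGHT -> echo
i=2: L=foxtrot R=foxtrot -> agree -> foxtrot
i=3: L=foxtrot R=foxtrot -> agree -> foxtrot
Index 1 -> echo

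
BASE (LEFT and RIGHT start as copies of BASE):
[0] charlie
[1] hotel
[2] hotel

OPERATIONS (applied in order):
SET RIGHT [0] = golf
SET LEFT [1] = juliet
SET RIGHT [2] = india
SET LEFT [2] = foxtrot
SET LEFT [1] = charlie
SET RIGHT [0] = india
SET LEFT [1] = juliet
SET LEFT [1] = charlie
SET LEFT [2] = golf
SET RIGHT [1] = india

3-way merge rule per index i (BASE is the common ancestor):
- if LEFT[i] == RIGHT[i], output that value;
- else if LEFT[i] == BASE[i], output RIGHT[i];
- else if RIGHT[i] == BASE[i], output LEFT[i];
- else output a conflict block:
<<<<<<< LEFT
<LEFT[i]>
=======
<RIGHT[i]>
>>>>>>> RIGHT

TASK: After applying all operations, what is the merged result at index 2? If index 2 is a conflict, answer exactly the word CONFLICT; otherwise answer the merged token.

Final LEFT:  [charlie, charlie, golf]
Final RIGHT: [india, india, india]
i=0: L=charlie=BASE, R=india -> take RIGHT -> india
i=1: BASE=hotel L=charlie R=india all differ -> CONFLICT
i=2: BASE=hotel L=golf R=india all differ -> CONFLICT
Index 2 -> CONFLICT

Answer: CONFLICT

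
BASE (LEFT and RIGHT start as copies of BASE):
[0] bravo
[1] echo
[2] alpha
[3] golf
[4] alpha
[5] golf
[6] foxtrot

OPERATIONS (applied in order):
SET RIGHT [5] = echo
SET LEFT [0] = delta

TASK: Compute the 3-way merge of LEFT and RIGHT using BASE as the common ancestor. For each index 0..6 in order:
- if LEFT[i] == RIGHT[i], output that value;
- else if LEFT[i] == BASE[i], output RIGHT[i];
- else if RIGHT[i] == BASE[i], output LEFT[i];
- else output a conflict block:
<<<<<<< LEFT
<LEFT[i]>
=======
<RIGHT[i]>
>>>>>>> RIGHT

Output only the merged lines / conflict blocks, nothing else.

Final LEFT:  [delta, echo, alpha, golf, alpha, golf, foxtrot]
Final RIGHT: [bravo, echo, alpha, golf, alpha, echo, foxtrot]
i=0: L=delta, R=bravo=BASE -> take LEFT -> delta
i=1: L=echo R=echo -> agree -> echo
i=2: L=alpha R=alpha -> agree -> alpha
i=3: L=golf R=golf -> agree -> golf
i=4: L=alpha R=alpha -> agree -> alpha
i=5: L=golf=BASE, R=echo -> take RIGHT -> echo
i=6: L=foxtrot R=foxtrot -> agree -> foxtrot

Answer: delta
echo
alpha
golf
alpha
echo
foxtrot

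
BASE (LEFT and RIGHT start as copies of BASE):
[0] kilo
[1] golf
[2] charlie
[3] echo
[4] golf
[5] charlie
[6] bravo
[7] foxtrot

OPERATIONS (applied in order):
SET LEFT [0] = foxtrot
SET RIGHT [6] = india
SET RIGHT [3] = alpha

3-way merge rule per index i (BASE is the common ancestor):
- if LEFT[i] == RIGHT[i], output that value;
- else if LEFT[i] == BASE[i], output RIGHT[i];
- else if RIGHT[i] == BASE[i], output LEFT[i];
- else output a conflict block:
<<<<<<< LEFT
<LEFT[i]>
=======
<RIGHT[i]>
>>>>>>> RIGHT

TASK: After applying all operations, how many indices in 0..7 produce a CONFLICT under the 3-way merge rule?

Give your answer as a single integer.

Final LEFT:  [foxtrot, golf, charlie, echo, golf, charlie, bravo, foxtrot]
Final RIGHT: [kilo, golf, charlie, alpha, golf, charlie, india, foxtrot]
i=0: L=foxtrot, R=kilo=BASE -> take LEFT -> foxtrot
i=1: L=golf R=golf -> agree -> golf
i=2: L=charlie R=charlie -> agree -> charlie
i=3: L=echo=BASE, R=alpha -> take RIGHT -> alpha
i=4: L=golf R=golf -> agree -> golf
i=5: L=charlie R=charlie -> agree -> charlie
i=6: L=bravo=BASE, R=india -> take RIGHT -> india
i=7: L=foxtrot R=foxtrot -> agree -> foxtrot
Conflict count: 0

Answer: 0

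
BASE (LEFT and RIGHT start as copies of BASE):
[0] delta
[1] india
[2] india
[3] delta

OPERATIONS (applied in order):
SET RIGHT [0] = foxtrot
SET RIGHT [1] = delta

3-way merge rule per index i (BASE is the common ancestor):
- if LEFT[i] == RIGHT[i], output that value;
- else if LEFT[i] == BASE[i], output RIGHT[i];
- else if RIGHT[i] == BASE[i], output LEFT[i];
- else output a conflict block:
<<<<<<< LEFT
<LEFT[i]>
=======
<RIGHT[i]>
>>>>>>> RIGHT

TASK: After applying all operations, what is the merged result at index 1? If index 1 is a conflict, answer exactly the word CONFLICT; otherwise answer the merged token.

Final LEFT:  [delta, india, india, delta]
Final RIGHT: [foxtrot, delta, india, delta]
i=0: L=delta=BASE, R=foxtrot -> take RIGHT -> foxtrot
i=1: L=india=BASE, R=delta -> take RIGHT -> delta
i=2: L=india R=india -> agree -> india
i=3: L=delta R=delta -> agree -> delta
Index 1 -> delta

Answer: delta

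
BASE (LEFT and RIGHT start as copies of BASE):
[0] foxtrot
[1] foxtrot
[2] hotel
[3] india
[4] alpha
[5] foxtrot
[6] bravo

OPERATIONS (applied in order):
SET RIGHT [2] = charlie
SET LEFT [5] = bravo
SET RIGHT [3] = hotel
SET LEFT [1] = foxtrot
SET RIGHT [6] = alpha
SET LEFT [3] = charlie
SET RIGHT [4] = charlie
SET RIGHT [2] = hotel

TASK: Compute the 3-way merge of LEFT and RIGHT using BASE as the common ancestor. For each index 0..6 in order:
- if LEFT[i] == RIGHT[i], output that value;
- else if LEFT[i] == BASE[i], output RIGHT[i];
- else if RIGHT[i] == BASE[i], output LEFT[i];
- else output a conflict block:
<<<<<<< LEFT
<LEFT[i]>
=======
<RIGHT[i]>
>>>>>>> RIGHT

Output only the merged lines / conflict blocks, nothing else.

Answer: foxtrot
foxtrot
hotel
<<<<<<< LEFT
charlie
=======
hotel
>>>>>>> RIGHT
charlie
bravo
alpha

Derivation:
Final LEFT:  [foxtrot, foxtrot, hotel, charlie, alpha, bravo, bravo]
Final RIGHT: [foxtrot, foxtrot, hotel, hotel, charlie, foxtrot, alpha]
i=0: L=foxtrot R=foxtrot -> agree -> foxtrot
i=1: L=foxtrot R=foxtrot -> agree -> foxtrot
i=2: L=hotel R=hotel -> agree -> hotel
i=3: BASE=india L=charlie R=hotel all differ -> CONFLICT
i=4: L=alpha=BASE, R=charlie -> take RIGHT -> charlie
i=5: L=bravo, R=foxtrot=BASE -> take LEFT -> bravo
i=6: L=bravo=BASE, R=alpha -> take RIGHT -> alpha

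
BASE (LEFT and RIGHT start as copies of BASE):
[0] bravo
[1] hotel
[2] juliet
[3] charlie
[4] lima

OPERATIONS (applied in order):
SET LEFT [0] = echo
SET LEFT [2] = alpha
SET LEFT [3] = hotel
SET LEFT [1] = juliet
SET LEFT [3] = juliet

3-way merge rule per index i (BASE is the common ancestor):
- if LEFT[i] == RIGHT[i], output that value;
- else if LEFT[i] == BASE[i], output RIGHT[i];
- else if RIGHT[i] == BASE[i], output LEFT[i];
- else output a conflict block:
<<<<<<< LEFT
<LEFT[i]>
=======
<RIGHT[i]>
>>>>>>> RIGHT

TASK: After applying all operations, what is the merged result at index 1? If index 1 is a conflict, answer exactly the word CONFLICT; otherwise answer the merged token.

Answer: juliet

Derivation:
Final LEFT:  [echo, juliet, alpha, juliet, lima]
Final RIGHT: [bravo, hotel, juliet, charlie, lima]
i=0: L=echo, R=bravo=BASE -> take LEFT -> echo
i=1: L=juliet, R=hotel=BASE -> take LEFT -> juliet
i=2: L=alpha, R=juliet=BASE -> take LEFT -> alpha
i=3: L=juliet, R=charlie=BASE -> take LEFT -> juliet
i=4: L=lima R=lima -> agree -> lima
Index 1 -> juliet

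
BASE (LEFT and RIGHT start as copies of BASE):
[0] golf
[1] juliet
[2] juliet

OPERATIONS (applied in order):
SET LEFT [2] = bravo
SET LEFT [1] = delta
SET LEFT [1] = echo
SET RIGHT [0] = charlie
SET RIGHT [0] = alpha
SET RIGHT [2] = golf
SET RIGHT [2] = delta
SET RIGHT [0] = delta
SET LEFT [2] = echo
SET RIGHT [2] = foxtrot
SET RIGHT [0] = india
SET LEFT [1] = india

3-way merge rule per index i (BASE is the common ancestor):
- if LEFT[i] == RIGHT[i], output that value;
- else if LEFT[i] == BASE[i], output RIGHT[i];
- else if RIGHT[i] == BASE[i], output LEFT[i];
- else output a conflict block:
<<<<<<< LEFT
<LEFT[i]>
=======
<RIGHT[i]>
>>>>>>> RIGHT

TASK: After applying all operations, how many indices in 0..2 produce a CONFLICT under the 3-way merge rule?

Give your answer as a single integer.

Answer: 1

Derivation:
Final LEFT:  [golf, india, echo]
Final RIGHT: [india, juliet, foxtrot]
i=0: L=golf=BASE, R=india -> take RIGHT -> india
i=1: L=india, R=juliet=BASE -> take LEFT -> india
i=2: BASE=juliet L=echo R=foxtrot all differ -> CONFLICT
Conflict count: 1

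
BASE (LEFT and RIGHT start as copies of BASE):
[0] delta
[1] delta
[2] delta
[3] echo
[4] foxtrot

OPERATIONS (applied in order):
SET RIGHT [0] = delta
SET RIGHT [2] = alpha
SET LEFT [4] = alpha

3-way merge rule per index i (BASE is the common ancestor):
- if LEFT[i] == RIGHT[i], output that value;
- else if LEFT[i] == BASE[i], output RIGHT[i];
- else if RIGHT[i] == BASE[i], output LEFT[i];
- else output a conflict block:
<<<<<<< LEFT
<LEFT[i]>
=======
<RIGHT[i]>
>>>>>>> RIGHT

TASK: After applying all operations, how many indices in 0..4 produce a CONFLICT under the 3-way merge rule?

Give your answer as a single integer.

Answer: 0

Derivation:
Final LEFT:  [delta, delta, delta, echo, alpha]
Final RIGHT: [delta, delta, alpha, echo, foxtrot]
i=0: L=delta R=delta -> agree -> delta
i=1: L=delta R=delta -> agree -> delta
i=2: L=delta=BASE, R=alpha -> take RIGHT -> alpha
i=3: L=echo R=echo -> agree -> echo
i=4: L=alpha, R=foxtrot=BASE -> take LEFT -> alpha
Conflict count: 0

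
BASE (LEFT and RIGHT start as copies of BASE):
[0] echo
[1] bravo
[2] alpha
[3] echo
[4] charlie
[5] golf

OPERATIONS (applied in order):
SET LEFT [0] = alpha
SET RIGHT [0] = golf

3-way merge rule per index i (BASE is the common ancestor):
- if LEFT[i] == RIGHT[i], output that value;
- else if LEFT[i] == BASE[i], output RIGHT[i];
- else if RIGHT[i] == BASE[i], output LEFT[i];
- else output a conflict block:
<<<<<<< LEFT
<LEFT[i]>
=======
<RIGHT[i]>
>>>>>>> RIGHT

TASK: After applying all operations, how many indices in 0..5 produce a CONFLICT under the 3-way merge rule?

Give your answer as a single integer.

Final LEFT:  [alpha, bravo, alpha, echo, charlie, golf]
Final RIGHT: [golf, bravo, alpha, echo, charlie, golf]
i=0: BASE=echo L=alpha R=golf all differ -> CONFLICT
i=1: L=bravo R=bravo -> agree -> bravo
i=2: L=alpha R=alpha -> agree -> alpha
i=3: L=echo R=echo -> agree -> echo
i=4: L=charlie R=charlie -> agree -> charlie
i=5: L=golf R=golf -> agree -> golf
Conflict count: 1

Answer: 1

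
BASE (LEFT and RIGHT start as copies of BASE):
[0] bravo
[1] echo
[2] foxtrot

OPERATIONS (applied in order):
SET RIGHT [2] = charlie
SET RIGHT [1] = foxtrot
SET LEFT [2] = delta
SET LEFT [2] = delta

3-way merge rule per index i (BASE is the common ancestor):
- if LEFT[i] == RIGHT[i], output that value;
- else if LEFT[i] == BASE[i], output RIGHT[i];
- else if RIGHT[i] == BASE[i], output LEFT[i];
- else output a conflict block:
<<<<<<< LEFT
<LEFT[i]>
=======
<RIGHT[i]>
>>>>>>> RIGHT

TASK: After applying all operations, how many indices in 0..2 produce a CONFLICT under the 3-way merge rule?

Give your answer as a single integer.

Final LEFT:  [bravo, echo, delta]
Final RIGHT: [bravo, foxtrot, charlie]
i=0: L=bravo R=bravo -> agree -> bravo
i=1: L=echo=BASE, R=foxtrot -> take RIGHT -> foxtrot
i=2: BASE=foxtrot L=delta R=charlie all differ -> CONFLICT
Conflict count: 1

Answer: 1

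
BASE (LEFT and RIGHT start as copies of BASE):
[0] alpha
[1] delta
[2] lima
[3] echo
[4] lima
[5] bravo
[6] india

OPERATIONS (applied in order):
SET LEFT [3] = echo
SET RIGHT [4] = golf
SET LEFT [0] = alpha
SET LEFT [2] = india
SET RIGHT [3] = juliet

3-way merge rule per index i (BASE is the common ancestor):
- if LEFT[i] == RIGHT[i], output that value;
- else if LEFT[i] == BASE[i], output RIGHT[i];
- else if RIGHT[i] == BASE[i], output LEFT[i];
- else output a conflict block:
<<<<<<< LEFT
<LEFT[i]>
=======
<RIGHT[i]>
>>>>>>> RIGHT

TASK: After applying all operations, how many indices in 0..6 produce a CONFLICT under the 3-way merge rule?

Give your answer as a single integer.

Final LEFT:  [alpha, delta, india, echo, lima, bravo, india]
Final RIGHT: [alpha, delta, lima, juliet, golf, bravo, india]
i=0: L=alpha R=alpha -> agree -> alpha
i=1: L=delta R=delta -> agree -> delta
i=2: L=india, R=lima=BASE -> take LEFT -> india
i=3: L=echo=BASE, R=juliet -> take RIGHT -> juliet
i=4: L=lima=BASE, R=golf -> take RIGHT -> golf
i=5: L=bravo R=bravo -> agree -> bravo
i=6: L=india R=india -> agree -> india
Conflict count: 0

Answer: 0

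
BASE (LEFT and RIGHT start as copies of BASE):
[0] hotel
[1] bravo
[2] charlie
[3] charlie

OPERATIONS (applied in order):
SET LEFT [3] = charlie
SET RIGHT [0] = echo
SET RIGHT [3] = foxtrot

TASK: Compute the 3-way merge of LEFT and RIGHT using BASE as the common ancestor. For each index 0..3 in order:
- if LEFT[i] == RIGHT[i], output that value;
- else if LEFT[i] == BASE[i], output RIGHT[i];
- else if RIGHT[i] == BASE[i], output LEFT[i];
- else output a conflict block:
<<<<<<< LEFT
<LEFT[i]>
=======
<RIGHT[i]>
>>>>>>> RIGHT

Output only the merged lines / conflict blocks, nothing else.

Answer: echo
bravo
charlie
foxtrot

Derivation:
Final LEFT:  [hotel, bravo, charlie, charlie]
Final RIGHT: [echo, bravo, charlie, foxtrot]
i=0: L=hotel=BASE, R=echo -> take RIGHT -> echo
i=1: L=bravo R=bravo -> agree -> bravo
i=2: L=charlie R=charlie -> agree -> charlie
i=3: L=charlie=BASE, R=foxtrot -> take RIGHT -> foxtrot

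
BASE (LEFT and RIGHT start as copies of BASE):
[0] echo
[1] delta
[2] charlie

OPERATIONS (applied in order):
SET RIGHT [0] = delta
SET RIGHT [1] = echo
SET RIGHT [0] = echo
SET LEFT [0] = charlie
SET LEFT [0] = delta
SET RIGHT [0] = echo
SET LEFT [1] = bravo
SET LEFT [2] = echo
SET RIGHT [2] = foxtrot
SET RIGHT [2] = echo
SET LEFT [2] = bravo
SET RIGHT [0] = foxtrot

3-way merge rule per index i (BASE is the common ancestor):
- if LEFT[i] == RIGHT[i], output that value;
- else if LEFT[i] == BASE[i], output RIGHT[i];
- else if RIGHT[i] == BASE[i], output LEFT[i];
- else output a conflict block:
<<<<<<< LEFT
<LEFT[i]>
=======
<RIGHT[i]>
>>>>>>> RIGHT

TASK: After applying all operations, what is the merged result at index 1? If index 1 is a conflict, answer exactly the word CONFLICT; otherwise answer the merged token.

Final LEFT:  [delta, bravo, bravo]
Final RIGHT: [foxtrot, echo, echo]
i=0: BASE=echo L=delta R=foxtrot all differ -> CONFLICT
i=1: BASE=delta L=bravo R=echo all differ -> CONFLICT
i=2: BASE=charlie L=bravo R=echo all differ -> CONFLICT
Index 1 -> CONFLICT

Answer: CONFLICT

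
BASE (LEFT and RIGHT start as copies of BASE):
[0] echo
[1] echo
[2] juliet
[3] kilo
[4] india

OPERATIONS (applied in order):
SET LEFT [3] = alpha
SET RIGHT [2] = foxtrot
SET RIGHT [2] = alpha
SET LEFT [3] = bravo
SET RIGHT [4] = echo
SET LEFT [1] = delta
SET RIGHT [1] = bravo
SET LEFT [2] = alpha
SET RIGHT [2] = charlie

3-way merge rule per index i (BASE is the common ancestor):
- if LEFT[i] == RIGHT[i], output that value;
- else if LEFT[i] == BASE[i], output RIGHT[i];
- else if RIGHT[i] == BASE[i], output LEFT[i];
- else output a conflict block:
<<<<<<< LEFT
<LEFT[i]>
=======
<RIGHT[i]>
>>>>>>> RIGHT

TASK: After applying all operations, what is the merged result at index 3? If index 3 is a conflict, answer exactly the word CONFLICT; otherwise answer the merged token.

Answer: bravo

Derivation:
Final LEFT:  [echo, delta, alpha, bravo, india]
Final RIGHT: [echo, bravo, charlie, kilo, echo]
i=0: L=echo R=echo -> agree -> echo
i=1: BASE=echo L=delta R=bravo all differ -> CONFLICT
i=2: BASE=juliet L=alpha R=charlie all differ -> CONFLICT
i=3: L=bravo, R=kilo=BASE -> take LEFT -> bravo
i=4: L=india=BASE, R=echo -> take RIGHT -> echo
Index 3 -> bravo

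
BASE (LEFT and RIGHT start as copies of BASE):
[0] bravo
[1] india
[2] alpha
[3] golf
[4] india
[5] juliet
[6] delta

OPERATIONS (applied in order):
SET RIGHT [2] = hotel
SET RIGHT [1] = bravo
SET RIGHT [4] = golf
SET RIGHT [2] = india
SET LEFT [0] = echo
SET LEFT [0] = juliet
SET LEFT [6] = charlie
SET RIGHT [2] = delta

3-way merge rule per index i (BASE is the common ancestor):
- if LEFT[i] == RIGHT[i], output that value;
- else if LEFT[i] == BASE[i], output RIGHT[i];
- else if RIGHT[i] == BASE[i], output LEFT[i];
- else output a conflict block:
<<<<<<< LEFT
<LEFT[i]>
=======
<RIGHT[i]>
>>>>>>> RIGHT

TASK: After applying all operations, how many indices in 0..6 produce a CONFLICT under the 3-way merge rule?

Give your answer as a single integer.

Answer: 0

Derivation:
Final LEFT:  [juliet, india, alpha, golf, india, juliet, charlie]
Final RIGHT: [bravo, bravo, delta, golf, golf, juliet, delta]
i=0: L=juliet, R=bravo=BASE -> take LEFT -> juliet
i=1: L=india=BASE, R=bravo -> take RIGHT -> bravo
i=2: L=alpha=BASE, R=delta -> take RIGHT -> delta
i=3: L=golf R=golf -> agree -> golf
i=4: L=india=BASE, R=golf -> take RIGHT -> golf
i=5: L=juliet R=juliet -> agree -> juliet
i=6: L=charlie, R=delta=BASE -> take LEFT -> charlie
Conflict count: 0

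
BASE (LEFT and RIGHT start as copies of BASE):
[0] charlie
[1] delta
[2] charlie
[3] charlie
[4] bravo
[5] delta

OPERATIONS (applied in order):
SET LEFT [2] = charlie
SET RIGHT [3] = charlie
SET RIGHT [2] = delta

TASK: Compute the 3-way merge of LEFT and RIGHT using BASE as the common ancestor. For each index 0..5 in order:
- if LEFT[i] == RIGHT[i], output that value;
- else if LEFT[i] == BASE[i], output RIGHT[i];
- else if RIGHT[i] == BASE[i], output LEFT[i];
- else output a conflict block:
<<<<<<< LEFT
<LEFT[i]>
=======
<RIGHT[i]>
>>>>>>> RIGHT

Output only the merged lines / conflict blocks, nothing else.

Final LEFT:  [charlie, delta, charlie, charlie, bravo, delta]
Final RIGHT: [charlie, delta, delta, charlie, bravo, delta]
i=0: L=charlie R=charlie -> agree -> charlie
i=1: L=delta R=delta -> agree -> delta
i=2: L=charlie=BASE, R=delta -> take RIGHT -> delta
i=3: L=charlie R=charlie -> agree -> charlie
i=4: L=bravo R=bravo -> agree -> bravo
i=5: L=delta R=delta -> agree -> delta

Answer: charlie
delta
delta
charlie
bravo
delta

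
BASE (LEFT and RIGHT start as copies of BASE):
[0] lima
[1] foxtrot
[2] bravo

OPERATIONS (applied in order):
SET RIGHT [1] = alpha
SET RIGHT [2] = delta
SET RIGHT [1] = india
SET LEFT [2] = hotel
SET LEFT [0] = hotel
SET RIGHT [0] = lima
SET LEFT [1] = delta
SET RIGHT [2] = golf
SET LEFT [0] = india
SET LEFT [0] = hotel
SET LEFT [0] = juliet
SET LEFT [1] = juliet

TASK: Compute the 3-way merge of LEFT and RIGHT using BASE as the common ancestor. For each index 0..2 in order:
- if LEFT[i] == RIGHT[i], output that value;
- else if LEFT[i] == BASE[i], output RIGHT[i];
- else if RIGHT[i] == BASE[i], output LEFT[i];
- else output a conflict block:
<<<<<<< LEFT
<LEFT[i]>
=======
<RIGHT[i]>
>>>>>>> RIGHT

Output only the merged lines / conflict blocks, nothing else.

Answer: juliet
<<<<<<< LEFT
juliet
=======
india
>>>>>>> RIGHT
<<<<<<< LEFT
hotel
=======
golf
>>>>>>> RIGHT

Derivation:
Final LEFT:  [juliet, juliet, hotel]
Final RIGHT: [lima, india, golf]
i=0: L=juliet, R=lima=BASE -> take LEFT -> juliet
i=1: BASE=foxtrot L=juliet R=india all differ -> CONFLICT
i=2: BASE=bravo L=hotel R=golf all differ -> CONFLICT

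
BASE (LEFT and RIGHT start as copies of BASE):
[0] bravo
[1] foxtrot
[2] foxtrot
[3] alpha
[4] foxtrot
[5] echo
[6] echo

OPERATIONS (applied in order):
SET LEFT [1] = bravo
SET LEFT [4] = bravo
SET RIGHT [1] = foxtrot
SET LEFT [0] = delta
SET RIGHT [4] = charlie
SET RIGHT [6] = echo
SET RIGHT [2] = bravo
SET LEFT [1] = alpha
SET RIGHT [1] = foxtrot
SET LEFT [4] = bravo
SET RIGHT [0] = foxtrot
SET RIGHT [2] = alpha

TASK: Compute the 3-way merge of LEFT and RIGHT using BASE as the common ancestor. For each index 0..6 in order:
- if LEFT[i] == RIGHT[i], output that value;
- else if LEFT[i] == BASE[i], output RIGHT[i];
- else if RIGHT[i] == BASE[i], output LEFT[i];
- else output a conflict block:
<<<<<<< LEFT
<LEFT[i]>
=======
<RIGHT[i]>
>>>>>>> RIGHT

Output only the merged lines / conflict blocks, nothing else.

Answer: <<<<<<< LEFT
delta
=======
foxtrot
>>>>>>> RIGHT
alpha
alpha
alpha
<<<<<<< LEFT
bravo
=======
charlie
>>>>>>> RIGHT
echo
echo

Derivation:
Final LEFT:  [delta, alpha, foxtrot, alpha, bravo, echo, echo]
Final RIGHT: [foxtrot, foxtrot, alpha, alpha, charlie, echo, echo]
i=0: BASE=bravo L=delta R=foxtrot all differ -> CONFLICT
i=1: L=alpha, R=foxtrot=BASE -> take LEFT -> alpha
i=2: L=foxtrot=BASE, R=alpha -> take RIGHT -> alpha
i=3: L=alpha R=alpha -> agree -> alpha
i=4: BASE=foxtrot L=bravo R=charlie all differ -> CONFLICT
i=5: L=echo R=echo -> agree -> echo
i=6: L=echo R=echo -> agree -> echo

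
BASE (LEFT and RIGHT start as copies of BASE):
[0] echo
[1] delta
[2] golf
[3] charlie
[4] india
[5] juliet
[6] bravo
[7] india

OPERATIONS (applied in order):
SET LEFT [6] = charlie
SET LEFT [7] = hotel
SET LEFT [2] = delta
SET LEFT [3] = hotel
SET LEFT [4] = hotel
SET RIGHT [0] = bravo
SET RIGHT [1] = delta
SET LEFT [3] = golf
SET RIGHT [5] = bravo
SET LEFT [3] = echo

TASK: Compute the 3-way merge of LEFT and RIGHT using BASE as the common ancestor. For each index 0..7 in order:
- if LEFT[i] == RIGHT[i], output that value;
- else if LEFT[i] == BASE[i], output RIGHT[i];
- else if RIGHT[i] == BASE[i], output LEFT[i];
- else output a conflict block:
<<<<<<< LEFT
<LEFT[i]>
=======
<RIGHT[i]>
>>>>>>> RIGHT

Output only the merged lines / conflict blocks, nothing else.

Answer: bravo
delta
delta
echo
hotel
bravo
charlie
hotel

Derivation:
Final LEFT:  [echo, delta, delta, echo, hotel, juliet, charlie, hotel]
Final RIGHT: [bravo, delta, golf, charlie, india, bravo, bravo, india]
i=0: L=echo=BASE, R=bravo -> take RIGHT -> bravo
i=1: L=delta R=delta -> agree -> delta
i=2: L=delta, R=golf=BASE -> take LEFT -> delta
i=3: L=echo, R=charlie=BASE -> take LEFT -> echo
i=4: L=hotel, R=india=BASE -> take LEFT -> hotel
i=5: L=juliet=BASE, R=bravo -> take RIGHT -> bravo
i=6: L=charlie, R=bravo=BASE -> take LEFT -> charlie
i=7: L=hotel, R=india=BASE -> take LEFT -> hotel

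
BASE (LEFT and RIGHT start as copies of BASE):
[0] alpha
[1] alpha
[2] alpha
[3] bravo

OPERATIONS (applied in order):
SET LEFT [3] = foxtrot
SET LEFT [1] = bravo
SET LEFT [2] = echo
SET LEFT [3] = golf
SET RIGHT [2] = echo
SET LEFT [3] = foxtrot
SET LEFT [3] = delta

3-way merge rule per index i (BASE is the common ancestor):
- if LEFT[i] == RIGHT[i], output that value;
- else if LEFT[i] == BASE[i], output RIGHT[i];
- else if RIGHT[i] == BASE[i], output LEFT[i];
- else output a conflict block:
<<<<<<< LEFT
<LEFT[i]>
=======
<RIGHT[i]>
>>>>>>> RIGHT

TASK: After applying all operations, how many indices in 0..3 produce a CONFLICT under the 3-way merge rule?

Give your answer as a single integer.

Answer: 0

Derivation:
Final LEFT:  [alpha, bravo, echo, delta]
Final RIGHT: [alpha, alpha, echo, bravo]
i=0: L=alpha R=alpha -> agree -> alpha
i=1: L=bravo, R=alpha=BASE -> take LEFT -> bravo
i=2: L=echo R=echo -> agree -> echo
i=3: L=delta, R=bravo=BASE -> take LEFT -> delta
Conflict count: 0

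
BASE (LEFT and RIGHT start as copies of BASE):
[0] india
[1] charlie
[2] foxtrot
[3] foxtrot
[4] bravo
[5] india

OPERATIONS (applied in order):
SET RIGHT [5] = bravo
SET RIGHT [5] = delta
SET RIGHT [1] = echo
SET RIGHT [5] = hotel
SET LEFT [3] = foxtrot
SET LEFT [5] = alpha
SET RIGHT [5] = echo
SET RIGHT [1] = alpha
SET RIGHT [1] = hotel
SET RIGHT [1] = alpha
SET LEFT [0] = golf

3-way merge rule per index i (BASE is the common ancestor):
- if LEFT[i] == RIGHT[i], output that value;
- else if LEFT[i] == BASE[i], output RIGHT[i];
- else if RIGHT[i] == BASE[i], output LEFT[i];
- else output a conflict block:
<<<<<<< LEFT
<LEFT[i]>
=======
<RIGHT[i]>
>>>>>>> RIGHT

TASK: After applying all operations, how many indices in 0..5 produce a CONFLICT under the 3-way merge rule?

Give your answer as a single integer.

Final LEFT:  [golf, charlie, foxtrot, foxtrot, bravo, alpha]
Final RIGHT: [india, alpha, foxtrot, foxtrot, bravo, echo]
i=0: L=golf, R=india=BASE -> take LEFT -> golf
i=1: L=charlie=BASE, R=alpha -> take RIGHT -> alpha
i=2: L=foxtrot R=foxtrot -> agree -> foxtrot
i=3: L=foxtrot R=foxtrot -> agree -> foxtrot
i=4: L=bravo R=bravo -> agree -> bravo
i=5: BASE=india L=alpha R=echo all differ -> CONFLICT
Conflict count: 1

Answer: 1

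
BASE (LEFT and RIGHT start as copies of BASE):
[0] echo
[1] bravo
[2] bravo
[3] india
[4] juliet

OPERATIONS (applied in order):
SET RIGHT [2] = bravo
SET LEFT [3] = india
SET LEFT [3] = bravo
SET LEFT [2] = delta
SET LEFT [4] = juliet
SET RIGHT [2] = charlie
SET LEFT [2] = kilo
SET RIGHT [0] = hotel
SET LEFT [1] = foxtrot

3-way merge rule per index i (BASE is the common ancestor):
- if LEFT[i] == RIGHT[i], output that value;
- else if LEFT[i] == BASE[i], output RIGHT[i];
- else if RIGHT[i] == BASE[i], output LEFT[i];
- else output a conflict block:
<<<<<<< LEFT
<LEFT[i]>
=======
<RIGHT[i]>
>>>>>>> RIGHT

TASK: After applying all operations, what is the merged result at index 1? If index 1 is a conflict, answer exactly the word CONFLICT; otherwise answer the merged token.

Answer: foxtrot

Derivation:
Final LEFT:  [echo, foxtrot, kilo, bravo, juliet]
Final RIGHT: [hotel, bravo, charlie, india, juliet]
i=0: L=echo=BASE, R=hotel -> take RIGHT -> hotel
i=1: L=foxtrot, R=bravo=BASE -> take LEFT -> foxtrot
i=2: BASE=bravo L=kilo R=charlie all differ -> CONFLICT
i=3: L=bravo, R=india=BASE -> take LEFT -> bravo
i=4: L=juliet R=juliet -> agree -> juliet
Index 1 -> foxtrot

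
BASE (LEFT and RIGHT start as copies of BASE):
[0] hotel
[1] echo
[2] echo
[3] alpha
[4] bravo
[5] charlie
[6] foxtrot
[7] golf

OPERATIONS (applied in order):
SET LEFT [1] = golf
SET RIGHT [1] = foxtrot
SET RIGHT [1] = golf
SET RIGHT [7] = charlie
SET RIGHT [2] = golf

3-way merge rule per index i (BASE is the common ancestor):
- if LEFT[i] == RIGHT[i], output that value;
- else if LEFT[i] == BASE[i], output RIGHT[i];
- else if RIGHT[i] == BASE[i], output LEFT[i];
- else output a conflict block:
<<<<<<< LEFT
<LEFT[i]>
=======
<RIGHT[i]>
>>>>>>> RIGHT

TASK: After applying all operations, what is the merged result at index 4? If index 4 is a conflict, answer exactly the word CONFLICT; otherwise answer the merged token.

Answer: bravo

Derivation:
Final LEFT:  [hotel, golf, echo, alpha, bravo, charlie, foxtrot, golf]
Final RIGHT: [hotel, golf, golf, alpha, bravo, charlie, foxtrot, charlie]
i=0: L=hotel R=hotel -> agree -> hotel
i=1: L=golf R=golf -> agree -> golf
i=2: L=echo=BASE, R=golf -> take RIGHT -> golf
i=3: L=alpha R=alpha -> agree -> alpha
i=4: L=bravo R=bravo -> agree -> bravo
i=5: L=charlie R=charlie -> agree -> charlie
i=6: L=foxtrot R=foxtrot -> agree -> foxtrot
i=7: L=golf=BASE, R=charlie -> take RIGHT -> charlie
Index 4 -> bravo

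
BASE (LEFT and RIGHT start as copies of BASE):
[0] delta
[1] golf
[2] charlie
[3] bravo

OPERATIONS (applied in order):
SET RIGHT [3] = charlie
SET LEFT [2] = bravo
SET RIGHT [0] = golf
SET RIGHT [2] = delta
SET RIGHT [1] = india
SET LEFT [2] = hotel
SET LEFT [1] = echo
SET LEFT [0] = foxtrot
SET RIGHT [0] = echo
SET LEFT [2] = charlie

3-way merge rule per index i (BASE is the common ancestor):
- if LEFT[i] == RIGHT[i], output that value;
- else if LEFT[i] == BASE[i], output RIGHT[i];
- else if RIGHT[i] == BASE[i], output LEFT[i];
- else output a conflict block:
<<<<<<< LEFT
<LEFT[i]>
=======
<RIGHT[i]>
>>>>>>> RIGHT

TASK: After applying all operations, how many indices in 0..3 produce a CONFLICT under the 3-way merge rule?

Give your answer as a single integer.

Answer: 2

Derivation:
Final LEFT:  [foxtrot, echo, charlie, bravo]
Final RIGHT: [echo, india, delta, charlie]
i=0: BASE=delta L=foxtrot R=echo all differ -> CONFLICT
i=1: BASE=golf L=echo R=india all differ -> CONFLICT
i=2: L=charlie=BASE, R=delta -> take RIGHT -> delta
i=3: L=bravo=BASE, R=charlie -> take RIGHT -> charlie
Conflict count: 2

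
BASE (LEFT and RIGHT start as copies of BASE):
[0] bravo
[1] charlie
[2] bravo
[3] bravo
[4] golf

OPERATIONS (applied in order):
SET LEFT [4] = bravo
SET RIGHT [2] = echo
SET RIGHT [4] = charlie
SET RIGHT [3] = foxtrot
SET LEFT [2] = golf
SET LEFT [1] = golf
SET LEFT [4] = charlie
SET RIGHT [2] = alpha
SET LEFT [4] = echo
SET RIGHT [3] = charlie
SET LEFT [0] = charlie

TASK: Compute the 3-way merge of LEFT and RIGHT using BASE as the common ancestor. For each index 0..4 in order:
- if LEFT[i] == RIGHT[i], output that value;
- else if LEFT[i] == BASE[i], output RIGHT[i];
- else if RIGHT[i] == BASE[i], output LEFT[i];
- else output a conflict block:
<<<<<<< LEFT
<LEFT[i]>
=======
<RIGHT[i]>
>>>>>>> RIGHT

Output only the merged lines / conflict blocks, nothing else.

Answer: charlie
golf
<<<<<<< LEFT
golf
=======
alpha
>>>>>>> RIGHT
charlie
<<<<<<< LEFT
echo
=======
charlie
>>>>>>> RIGHT

Derivation:
Final LEFT:  [charlie, golf, golf, bravo, echo]
Final RIGHT: [bravo, charlie, alpha, charlie, charlie]
i=0: L=charlie, R=bravo=BASE -> take LEFT -> charlie
i=1: L=golf, R=charlie=BASE -> take LEFT -> golf
i=2: BASE=bravo L=golf R=alpha all differ -> CONFLICT
i=3: L=bravo=BASE, R=charlie -> take RIGHT -> charlie
i=4: BASE=golf L=echo R=charlie all differ -> CONFLICT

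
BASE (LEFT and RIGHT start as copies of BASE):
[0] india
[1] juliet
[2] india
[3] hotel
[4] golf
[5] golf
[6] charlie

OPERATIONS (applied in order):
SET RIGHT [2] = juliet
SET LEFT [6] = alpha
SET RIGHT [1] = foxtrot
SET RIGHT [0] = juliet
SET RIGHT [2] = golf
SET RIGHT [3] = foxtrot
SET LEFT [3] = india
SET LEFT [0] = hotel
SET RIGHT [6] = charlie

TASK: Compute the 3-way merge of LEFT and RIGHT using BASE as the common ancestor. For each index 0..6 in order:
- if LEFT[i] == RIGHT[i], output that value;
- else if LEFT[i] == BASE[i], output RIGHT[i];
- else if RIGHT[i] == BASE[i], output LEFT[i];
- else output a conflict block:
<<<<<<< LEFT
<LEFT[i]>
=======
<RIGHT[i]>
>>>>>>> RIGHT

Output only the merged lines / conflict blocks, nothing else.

Final LEFT:  [hotel, juliet, india, india, golf, golf, alpha]
Final RIGHT: [juliet, foxtrot, golf, foxtrot, golf, golf, charlie]
i=0: BASE=india L=hotel R=juliet all differ -> CONFLICT
i=1: L=juliet=BASE, R=foxtrot -> take RIGHT -> foxtrot
i=2: L=india=BASE, R=golf -> take RIGHT -> golf
i=3: BASE=hotel L=india R=foxtrot all differ -> CONFLICT
i=4: L=golf R=golf -> agree -> golf
i=5: L=golf R=golf -> agree -> golf
i=6: L=alpha, R=charlie=BASE -> take LEFT -> alpha

Answer: <<<<<<< LEFT
hotel
=======
juliet
>>>>>>> RIGHT
foxtrot
golf
<<<<<<< LEFT
india
=======
foxtrot
>>>>>>> RIGHT
golf
golf
alpha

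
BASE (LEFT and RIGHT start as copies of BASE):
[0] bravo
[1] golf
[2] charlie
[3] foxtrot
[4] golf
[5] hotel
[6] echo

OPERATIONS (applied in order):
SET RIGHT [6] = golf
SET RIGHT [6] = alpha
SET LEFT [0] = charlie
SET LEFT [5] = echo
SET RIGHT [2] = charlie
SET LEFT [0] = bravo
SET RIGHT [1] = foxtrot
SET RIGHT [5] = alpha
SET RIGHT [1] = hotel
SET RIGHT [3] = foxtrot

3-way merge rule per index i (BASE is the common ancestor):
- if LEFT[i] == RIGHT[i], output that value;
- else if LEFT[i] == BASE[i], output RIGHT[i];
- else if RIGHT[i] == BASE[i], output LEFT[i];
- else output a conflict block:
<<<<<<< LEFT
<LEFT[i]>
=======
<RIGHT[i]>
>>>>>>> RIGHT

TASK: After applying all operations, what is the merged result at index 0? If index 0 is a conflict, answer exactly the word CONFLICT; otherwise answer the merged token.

Final LEFT:  [bravo, golf, charlie, foxtrot, golf, echo, echo]
Final RIGHT: [bravo, hotel, charlie, foxtrot, golf, alpha, alpha]
i=0: L=bravo R=bravo -> agree -> bravo
i=1: L=golf=BASE, R=hotel -> take RIGHT -> hotel
i=2: L=charlie R=charlie -> agree -> charlie
i=3: L=foxtrot R=foxtrot -> agree -> foxtrot
i=4: L=golf R=golf -> agree -> golf
i=5: BASE=hotel L=echo R=alpha all differ -> CONFLICT
i=6: L=echo=BASE, R=alpha -> take RIGHT -> alpha
Index 0 -> bravo

Answer: bravo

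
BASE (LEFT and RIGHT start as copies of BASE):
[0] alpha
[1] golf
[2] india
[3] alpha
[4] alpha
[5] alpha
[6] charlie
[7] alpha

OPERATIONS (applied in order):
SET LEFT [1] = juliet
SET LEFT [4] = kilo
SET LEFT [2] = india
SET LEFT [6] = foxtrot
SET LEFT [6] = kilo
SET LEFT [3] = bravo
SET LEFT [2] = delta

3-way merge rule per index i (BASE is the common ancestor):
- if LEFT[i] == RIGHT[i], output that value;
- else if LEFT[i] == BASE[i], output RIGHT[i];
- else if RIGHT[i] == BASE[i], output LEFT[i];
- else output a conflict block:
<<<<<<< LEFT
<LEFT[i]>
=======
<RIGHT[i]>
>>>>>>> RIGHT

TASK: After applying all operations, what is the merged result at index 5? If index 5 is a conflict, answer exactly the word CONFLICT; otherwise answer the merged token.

Answer: alpha

Derivation:
Final LEFT:  [alpha, juliet, delta, bravo, kilo, alpha, kilo, alpha]
Final RIGHT: [alpha, golf, india, alpha, alpha, alpha, charlie, alpha]
i=0: L=alpha R=alpha -> agree -> alpha
i=1: L=juliet, R=golf=BASE -> take LEFT -> juliet
i=2: L=delta, R=india=BASE -> take LEFT -> delta
i=3: L=bravo, R=alpha=BASE -> take LEFT -> bravo
i=4: L=kilo, R=alpha=BASE -> take LEFT -> kilo
i=5: L=alpha R=alpha -> agree -> alpha
i=6: L=kilo, R=charlie=BASE -> take LEFT -> kilo
i=7: L=alpha R=alpha -> agree -> alpha
Index 5 -> alpha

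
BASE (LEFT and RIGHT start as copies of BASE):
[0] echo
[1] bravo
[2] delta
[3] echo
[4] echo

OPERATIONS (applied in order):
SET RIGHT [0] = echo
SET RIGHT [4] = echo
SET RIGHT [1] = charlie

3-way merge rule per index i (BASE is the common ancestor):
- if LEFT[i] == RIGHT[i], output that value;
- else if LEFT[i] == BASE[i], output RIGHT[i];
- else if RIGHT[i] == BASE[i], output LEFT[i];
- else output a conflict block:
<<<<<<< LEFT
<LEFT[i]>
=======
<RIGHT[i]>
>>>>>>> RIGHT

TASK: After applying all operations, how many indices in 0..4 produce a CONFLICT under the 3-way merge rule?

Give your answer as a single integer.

Answer: 0

Derivation:
Final LEFT:  [echo, bravo, delta, echo, echo]
Final RIGHT: [echo, charlie, delta, echo, echo]
i=0: L=echo R=echo -> agree -> echo
i=1: L=bravo=BASE, R=charlie -> take RIGHT -> charlie
i=2: L=delta R=delta -> agree -> delta
i=3: L=echo R=echo -> agree -> echo
i=4: L=echo R=echo -> agree -> echo
Conflict count: 0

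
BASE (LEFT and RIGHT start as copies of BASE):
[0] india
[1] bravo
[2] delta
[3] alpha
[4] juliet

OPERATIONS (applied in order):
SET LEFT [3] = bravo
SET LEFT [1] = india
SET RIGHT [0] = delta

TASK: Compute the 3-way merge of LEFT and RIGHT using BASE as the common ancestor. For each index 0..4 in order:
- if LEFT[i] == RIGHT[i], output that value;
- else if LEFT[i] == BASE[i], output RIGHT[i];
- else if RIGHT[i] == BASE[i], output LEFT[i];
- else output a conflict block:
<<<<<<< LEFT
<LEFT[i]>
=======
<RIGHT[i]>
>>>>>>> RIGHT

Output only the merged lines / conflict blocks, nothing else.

Final LEFT:  [india, india, delta, bravo, juliet]
Final RIGHT: [delta, bravo, delta, alpha, juliet]
i=0: L=india=BASE, R=delta -> take RIGHT -> delta
i=1: L=india, R=bravo=BASE -> take LEFT -> india
i=2: L=delta R=delta -> agree -> delta
i=3: L=bravo, R=alpha=BASE -> take LEFT -> bravo
i=4: L=juliet R=juliet -> agree -> juliet

Answer: delta
india
delta
bravo
juliet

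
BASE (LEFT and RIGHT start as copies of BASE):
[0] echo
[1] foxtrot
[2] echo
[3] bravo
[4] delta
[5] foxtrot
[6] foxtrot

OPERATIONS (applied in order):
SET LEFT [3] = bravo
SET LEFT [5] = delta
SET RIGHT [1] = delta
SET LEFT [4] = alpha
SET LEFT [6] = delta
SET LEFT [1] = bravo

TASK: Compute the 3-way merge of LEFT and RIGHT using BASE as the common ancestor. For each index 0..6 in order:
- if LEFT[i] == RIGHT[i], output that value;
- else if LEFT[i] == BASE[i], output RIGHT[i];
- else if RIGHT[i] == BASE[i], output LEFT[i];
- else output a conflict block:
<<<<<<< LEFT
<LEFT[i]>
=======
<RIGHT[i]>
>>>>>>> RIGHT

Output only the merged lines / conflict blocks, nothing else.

Final LEFT:  [echo, bravo, echo, bravo, alpha, delta, delta]
Final RIGHT: [echo, delta, echo, bravo, delta, foxtrot, foxtrot]
i=0: L=echo R=echo -> agree -> echo
i=1: BASE=foxtrot L=bravo R=delta all differ -> CONFLICT
i=2: L=echo R=echo -> agree -> echo
i=3: L=bravo R=bravo -> agree -> bravo
i=4: L=alpha, R=delta=BASE -> take LEFT -> alpha
i=5: L=delta, R=foxtrot=BASE -> take LEFT -> delta
i=6: L=delta, R=foxtrot=BASE -> take LEFT -> delta

Answer: echo
<<<<<<< LEFT
bravo
=======
delta
>>>>>>> RIGHT
echo
bravo
alpha
delta
delta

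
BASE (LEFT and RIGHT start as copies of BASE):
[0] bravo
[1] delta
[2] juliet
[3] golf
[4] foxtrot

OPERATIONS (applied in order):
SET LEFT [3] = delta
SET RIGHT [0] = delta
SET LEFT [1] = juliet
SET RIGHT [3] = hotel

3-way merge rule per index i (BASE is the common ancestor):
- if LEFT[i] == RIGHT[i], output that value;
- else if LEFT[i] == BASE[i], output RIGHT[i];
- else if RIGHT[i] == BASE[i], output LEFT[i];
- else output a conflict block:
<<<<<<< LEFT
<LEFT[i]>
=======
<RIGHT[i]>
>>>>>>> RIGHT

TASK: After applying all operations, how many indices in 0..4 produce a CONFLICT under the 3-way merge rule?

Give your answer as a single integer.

Final LEFT:  [bravo, juliet, juliet, delta, foxtrot]
Final RIGHT: [delta, delta, juliet, hotel, foxtrot]
i=0: L=bravo=BASE, R=delta -> take RIGHT -> delta
i=1: L=juliet, R=delta=BASE -> take LEFT -> juliet
i=2: L=juliet R=juliet -> agree -> juliet
i=3: BASE=golf L=delta R=hotel all differ -> CONFLICT
i=4: L=foxtrot R=foxtrot -> agree -> foxtrot
Conflict count: 1

Answer: 1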